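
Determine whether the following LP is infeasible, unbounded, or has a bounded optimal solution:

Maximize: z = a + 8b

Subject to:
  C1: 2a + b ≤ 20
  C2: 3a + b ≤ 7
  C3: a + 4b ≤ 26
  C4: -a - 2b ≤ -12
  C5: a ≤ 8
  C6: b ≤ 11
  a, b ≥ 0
The point (0, 6.5) satisfies every constraint, so the LP is feasible; the constraints give a ≤ 8 and b ≤ 11, which with a, b ≥ 0 keep the feasible region inside a bounded box. A feasible, bounded LP attains a finite optimum at a vertex.

Bounded optimum: z* = 52 at (0, 6.5).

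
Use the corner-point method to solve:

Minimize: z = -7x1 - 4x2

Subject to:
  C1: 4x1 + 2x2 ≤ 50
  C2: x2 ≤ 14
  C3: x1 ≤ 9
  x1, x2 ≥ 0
x1 = 5.5, x2 = 14, z = -94.5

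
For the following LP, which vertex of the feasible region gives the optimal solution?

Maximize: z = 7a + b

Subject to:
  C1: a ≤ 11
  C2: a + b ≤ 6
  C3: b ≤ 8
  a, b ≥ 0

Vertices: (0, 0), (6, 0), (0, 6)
(6, 0) with z = 42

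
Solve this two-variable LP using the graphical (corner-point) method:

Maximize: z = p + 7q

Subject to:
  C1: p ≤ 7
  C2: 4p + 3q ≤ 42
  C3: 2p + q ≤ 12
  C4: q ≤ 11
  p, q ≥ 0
Each vertex is the intersection of two constraint boundaries that also satisfies all remaining constraints:
  p = 0 and q = 0 → (0, 0)
  2p + q = 12 and q = 0 → (6, 0)
  2p + q = 12 and q = 11 → (0.5, 11)
  q = 11 and p = 0 → (0, 11)

Evaluating z = p + 7q at each vertex:
  (0, 0): z = 0
  (6, 0): z = 6
  (0.5, 11): z = 77.5
  (0, 11): z = 77

The maximum is at (0.5, 11) with z = 77.5.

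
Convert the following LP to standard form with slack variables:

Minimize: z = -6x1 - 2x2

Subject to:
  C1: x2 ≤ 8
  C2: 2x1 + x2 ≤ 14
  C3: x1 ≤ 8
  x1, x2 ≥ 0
min z = -6x1 - 2x2

s.t.
  x2 + s1 = 8
  2x1 + x2 + s2 = 14
  x1 + s3 = 8
  x1, x2, s1, s2, s3 ≥ 0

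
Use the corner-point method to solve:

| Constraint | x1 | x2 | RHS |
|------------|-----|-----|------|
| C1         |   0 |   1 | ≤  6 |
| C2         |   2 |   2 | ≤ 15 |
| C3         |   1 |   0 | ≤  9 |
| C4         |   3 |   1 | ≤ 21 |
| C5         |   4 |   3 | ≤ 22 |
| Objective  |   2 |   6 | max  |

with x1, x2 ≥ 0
Each vertex is the intersection of two constraint boundaries that also satisfies all remaining constraints:
  x1 = 0 and x2 = 0 → (0, 0)
  4x1 + 3x2 = 22 and x2 = 0 → (5.5, 0)
  x2 = 6 and 4x1 + 3x2 = 22 → (1, 6)
  x2 = 6 and x1 = 0 → (0, 6)

Evaluating z = 2x1 + 6x2 at each vertex:
  (0, 0): z = 0
  (5.5, 0): z = 11
  (1, 6): z = 38
  (0, 6): z = 36

The maximum is at (1, 6) with z = 38.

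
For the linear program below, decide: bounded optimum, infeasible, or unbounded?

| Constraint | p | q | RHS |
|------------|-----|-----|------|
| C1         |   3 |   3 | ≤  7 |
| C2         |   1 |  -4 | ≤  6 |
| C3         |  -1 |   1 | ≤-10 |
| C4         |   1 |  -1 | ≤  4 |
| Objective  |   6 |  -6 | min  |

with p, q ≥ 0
C4 requires p - q ≤ 4, while C3 (-p + q ≤ -10) is equivalent to p - q ≥ 10. Together they would need 10 ≤ p - q ≤ 4, which is impossible since 10 > 4. No point satisfies all constraints.

Infeasible — the constraint set is empty.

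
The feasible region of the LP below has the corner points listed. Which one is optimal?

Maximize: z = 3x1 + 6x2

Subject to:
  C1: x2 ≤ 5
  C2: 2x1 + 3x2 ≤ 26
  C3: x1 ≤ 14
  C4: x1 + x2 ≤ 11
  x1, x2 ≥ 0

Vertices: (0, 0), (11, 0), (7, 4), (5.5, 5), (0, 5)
Evaluating z = 3x1 + 6x2 at each vertex:
  (0, 0): z = 0
  (11, 0): z = 33
  (7, 4): z = 45
  (5.5, 5): z = 46.5
  (0, 5): z = 30

The largest value is z = 46.5, attained at (5.5, 5).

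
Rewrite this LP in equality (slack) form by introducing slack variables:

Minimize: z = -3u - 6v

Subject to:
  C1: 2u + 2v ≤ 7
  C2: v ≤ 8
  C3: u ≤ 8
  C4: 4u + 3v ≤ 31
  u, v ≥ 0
min z = -3u - 6v

s.t.
  2u + 2v + s1 = 7
  v + s2 = 8
  u + s3 = 8
  4u + 3v + s4 = 31
  u, v, s1, s2, s3, s4 ≥ 0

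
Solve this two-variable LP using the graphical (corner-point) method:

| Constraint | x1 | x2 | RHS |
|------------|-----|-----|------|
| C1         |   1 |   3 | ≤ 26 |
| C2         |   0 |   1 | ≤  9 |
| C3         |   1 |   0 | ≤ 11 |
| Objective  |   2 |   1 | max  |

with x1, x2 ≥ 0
Each vertex is the intersection of two constraint boundaries that also satisfies all remaining constraints:
  x1 = 0 and x2 = 0 → (0, 0)
  x1 = 11 and x2 = 0 → (11, 0)
  x1 + 3x2 = 26 and x1 = 11 → (11, 5)
  x1 + 3x2 = 26 and x1 = 0 → (0, 8.667)

Evaluating z = 2x1 + x2 at each vertex:
  (0, 0): z = 0
  (11, 0): z = 22
  (11, 5): z = 27
  (0, 8.667): z = 8.667

The maximum is at (11, 5) with z = 27.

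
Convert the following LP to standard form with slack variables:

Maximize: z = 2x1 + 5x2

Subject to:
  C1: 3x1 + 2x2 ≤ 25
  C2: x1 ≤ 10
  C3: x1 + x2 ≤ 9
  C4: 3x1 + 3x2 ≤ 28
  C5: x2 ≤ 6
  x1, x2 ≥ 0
max z = 2x1 + 5x2

s.t.
  3x1 + 2x2 + s1 = 25
  x1 + s2 = 10
  x1 + x2 + s3 = 9
  3x1 + 3x2 + s4 = 28
  x2 + s5 = 6
  x1, x2, s1, s2, s3, s4, s5 ≥ 0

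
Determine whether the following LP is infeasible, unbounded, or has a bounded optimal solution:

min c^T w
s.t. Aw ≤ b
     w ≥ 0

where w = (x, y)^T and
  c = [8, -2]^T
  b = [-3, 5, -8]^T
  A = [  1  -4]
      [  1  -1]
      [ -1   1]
One constraint requires x - y ≤ 5, while the constraint -x + y ≤ -8 is equivalent to x - y ≥ 8. Together they would need 8 ≤ x - y ≤ 5, which is impossible since 8 > 5. No point satisfies all constraints.

Infeasible: no point satisfies all constraints simultaneously.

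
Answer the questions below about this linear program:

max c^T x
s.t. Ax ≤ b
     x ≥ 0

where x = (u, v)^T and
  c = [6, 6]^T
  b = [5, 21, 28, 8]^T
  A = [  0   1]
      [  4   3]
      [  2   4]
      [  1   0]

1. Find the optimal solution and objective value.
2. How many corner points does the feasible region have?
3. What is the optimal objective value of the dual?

1. u = 1.5, v = 5, z = 39
2. 4
3. 39 (by strong duality, equal to the primal optimum)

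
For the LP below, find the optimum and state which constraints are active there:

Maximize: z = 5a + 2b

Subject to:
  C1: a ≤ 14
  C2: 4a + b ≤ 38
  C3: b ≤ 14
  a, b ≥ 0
Optimal: a = 6, b = 14
Slack at optimum:
  C1: slack = 8
  C2: slack = 0 (binding)
  C3: slack = 0 (binding)
  a ≥ 0: a = 6
  b ≥ 0: b = 14
Binding constraints: C2, C3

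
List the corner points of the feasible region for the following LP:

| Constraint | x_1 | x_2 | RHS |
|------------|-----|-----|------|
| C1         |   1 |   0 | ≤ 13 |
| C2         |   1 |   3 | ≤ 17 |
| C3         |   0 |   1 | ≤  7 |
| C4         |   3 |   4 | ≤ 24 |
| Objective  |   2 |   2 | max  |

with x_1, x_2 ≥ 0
Each vertex is the intersection of two constraint boundaries that also satisfies all remaining constraints:
  x_1 = 0 and x_2 = 0 → (0, 0)
  3x_1 + 4x_2 = 24 and x_2 = 0 → (8, 0)
  x_1 + 3x_2 = 17 and 3x_1 + 4x_2 = 24 → (0.8, 5.4)
  x_1 + 3x_2 = 17 and x_1 = 0 → (0, 5.667)

Vertices: (0, 0), (8, 0), (0.8, 5.4), (0, 5.667)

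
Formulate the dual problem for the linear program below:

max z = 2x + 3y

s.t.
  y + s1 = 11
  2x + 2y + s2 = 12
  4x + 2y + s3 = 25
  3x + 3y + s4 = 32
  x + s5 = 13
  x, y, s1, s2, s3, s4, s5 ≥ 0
Minimize: z = 11y1 + 12y2 + 25y3 + 32y4 + 13y5

Subject to:
  C1: -2y2 - 4y3 - 3y4 - y5 ≤ -2
  C2: -y1 - 2y2 - 2y3 - 3y4 ≤ -3
  y1, y2, y3, y4, y5 ≥ 0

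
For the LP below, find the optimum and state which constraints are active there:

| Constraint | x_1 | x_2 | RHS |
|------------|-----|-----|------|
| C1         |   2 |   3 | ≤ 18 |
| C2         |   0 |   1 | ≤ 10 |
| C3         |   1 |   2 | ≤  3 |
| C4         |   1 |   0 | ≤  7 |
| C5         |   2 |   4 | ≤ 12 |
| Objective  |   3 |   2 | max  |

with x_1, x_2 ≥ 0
Optimal: x_1 = 3, x_2 = 0
Binding: C3, x_2 ≥ 0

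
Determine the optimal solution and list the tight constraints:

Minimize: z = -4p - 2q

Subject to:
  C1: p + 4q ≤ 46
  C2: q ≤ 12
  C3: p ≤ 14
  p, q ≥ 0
Optimal: p = 14, q = 8
Slack at optimum:
  C1: slack = 0 (binding)
  C2: slack = 4
  C3: slack = 0 (binding)
  p ≥ 0: p = 14
  q ≥ 0: q = 8
Binding constraints: C1, C3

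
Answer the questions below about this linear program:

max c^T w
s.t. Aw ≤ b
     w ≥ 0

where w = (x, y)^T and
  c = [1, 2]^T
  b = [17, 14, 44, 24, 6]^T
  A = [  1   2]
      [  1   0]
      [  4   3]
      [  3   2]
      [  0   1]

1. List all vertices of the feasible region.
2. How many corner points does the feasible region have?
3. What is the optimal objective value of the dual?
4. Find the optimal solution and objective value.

1. (0, 0), (8, 0), (4, 6), (0, 6)
2. 4
3. 16 (by strong duality, equal to the primal optimum)
4. x = 4, y = 6, z = 16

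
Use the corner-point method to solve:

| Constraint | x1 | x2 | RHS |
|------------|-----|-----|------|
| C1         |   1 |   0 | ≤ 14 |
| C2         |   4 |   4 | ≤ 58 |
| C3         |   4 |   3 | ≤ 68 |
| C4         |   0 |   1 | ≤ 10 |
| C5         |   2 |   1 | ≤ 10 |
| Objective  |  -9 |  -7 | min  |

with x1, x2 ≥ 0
x1 = 0, x2 = 10, z = -70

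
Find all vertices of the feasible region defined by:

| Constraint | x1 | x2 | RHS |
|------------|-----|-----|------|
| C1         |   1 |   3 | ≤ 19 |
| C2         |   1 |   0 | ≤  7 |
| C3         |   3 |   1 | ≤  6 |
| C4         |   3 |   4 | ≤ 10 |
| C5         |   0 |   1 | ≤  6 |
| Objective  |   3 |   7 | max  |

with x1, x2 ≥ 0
Each vertex is the intersection of two constraint boundaries that also satisfies all remaining constraints:
  x1 = 0 and x2 = 0 → (0, 0)
  3x1 + x2 = 6 and x2 = 0 → (2, 0)
  3x1 + x2 = 6 and 3x1 + 4x2 = 10 → (1.556, 1.333)
  3x1 + 4x2 = 10 and x1 = 0 → (0, 2.5)

Vertices: (0, 0), (2, 0), (1.556, 1.333), (0, 2.5)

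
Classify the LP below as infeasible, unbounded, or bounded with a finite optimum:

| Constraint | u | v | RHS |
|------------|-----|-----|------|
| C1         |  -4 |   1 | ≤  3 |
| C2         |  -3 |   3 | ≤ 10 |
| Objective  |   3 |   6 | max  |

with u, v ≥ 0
Feasible point: (0, 0) satisfies every constraint, so the LP is feasible.
Direction d = (1, 0): for each constraint row a, a·d ≤ 0 —
  (-4)(1) + (1)(0) = -4 ≤ 0
  (-3)(1) + (3)(0) = -3 ≤ 0
and d ≥ 0, so (0, 0) + t·d stays feasible for every t ≥ 0. Along this ray z = 3u + 6v changes by 3 per unit t, so z → +∞.

Unbounded: there is a feasible ray along which z → +∞.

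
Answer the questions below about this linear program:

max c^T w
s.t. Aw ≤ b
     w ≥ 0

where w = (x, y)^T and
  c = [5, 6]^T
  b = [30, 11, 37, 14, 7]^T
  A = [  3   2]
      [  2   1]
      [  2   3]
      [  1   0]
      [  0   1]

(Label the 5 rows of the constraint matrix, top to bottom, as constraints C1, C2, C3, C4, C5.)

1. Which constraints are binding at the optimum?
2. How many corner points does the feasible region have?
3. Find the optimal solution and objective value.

1. C2, C5
2. 4
3. x = 2, y = 7, z = 52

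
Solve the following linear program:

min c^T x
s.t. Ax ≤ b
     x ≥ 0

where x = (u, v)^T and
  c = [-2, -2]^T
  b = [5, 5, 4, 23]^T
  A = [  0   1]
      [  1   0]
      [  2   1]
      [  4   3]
Each vertex is the intersection of two constraint boundaries that also satisfies all remaining constraints:
  u = 0 and v = 0 → (0, 0)
  2u + v = 4 and v = 0 → (2, 0)
  2u + v = 4 and u = 0 → (0, 4)

Evaluating z = -2u - 2v at each vertex:
  (0, 0): z = 0
  (2, 0): z = -4
  (0, 4): z = -8

The minimum is at (0, 4) with z = -8.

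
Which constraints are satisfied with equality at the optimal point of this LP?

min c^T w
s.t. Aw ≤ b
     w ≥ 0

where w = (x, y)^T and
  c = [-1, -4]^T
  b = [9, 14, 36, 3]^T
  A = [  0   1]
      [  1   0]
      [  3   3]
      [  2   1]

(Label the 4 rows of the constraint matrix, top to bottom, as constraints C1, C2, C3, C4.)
Optimal: x = 0, y = 3
Slack at optimum:
  C1: slack = 6
  C2: slack = 14
  C3: slack = 27
  C4: slack = 0 (binding)
  x ≥ 0: x = 0 (binding)
  y ≥ 0: y = 3
Binding constraints: C4, x ≥ 0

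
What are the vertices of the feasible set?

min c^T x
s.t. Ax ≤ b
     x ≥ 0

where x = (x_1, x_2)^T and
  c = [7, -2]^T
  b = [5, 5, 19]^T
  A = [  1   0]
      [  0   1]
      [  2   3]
Each vertex is the intersection of two constraint boundaries that also satisfies all remaining constraints:
  x_1 = 0 and x_2 = 0 → (0, 0)
  x_1 = 5 and x_2 = 0 → (5, 0)
  x_1 = 5 and 2x_1 + 3x_2 = 19 → (5, 3)
  x_2 = 5 and 2x_1 + 3x_2 = 19 → (2, 5)
  x_2 = 5 and x_1 = 0 → (0, 5)

Vertices: (0, 0), (5, 0), (5, 3), (2, 5), (0, 5)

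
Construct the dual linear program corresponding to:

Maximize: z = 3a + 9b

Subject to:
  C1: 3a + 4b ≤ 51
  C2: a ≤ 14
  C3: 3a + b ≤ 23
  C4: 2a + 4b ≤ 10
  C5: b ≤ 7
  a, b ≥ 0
Minimize: z = 51y1 + 14y2 + 23y3 + 10y4 + 7y5

Subject to:
  C1: -3y1 - y2 - 3y3 - 2y4 ≤ -3
  C2: -4y1 - y3 - 4y4 - y5 ≤ -9
  y1, y2, y3, y4, y5 ≥ 0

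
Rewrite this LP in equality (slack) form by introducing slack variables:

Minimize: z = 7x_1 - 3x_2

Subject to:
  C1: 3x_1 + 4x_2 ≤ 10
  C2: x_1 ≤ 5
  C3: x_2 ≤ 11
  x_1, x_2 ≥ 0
min z = 7x_1 - 3x_2

s.t.
  3x_1 + 4x_2 + s1 = 10
  x_1 + s2 = 5
  x_2 + s3 = 11
  x_1, x_2, s1, s2, s3 ≥ 0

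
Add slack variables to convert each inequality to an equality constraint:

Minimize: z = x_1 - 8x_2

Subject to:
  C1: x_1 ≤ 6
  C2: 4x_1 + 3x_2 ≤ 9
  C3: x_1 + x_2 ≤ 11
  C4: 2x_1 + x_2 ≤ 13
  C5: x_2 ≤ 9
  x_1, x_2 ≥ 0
min z = x_1 - 8x_2

s.t.
  x_1 + s1 = 6
  4x_1 + 3x_2 + s2 = 9
  x_1 + x_2 + s3 = 11
  2x_1 + x_2 + s4 = 13
  x_2 + s5 = 9
  x_1, x_2, s1, s2, s3, s4, s5 ≥ 0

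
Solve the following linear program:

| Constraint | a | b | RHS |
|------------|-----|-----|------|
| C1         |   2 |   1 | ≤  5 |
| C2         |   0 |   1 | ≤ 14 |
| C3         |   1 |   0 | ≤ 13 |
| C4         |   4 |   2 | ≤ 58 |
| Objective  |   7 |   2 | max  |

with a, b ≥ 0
Each vertex is the intersection of two constraint boundaries that also satisfies all remaining constraints:
  a = 0 and b = 0 → (0, 0)
  2a + b = 5 and b = 0 → (2.5, 0)
  2a + b = 5 and a = 0 → (0, 5)

Evaluating z = 7a + 2b at each vertex:
  (0, 0): z = 0
  (2.5, 0): z = 17.5
  (0, 5): z = 10

The maximum is at (2.5, 0) with z = 17.5.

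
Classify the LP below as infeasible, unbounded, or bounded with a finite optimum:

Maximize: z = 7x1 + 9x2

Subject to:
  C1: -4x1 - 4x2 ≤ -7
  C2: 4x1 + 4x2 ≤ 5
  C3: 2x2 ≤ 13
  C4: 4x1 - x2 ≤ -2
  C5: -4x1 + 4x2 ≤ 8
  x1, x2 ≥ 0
C2 requires 4x1 + 4x2 ≤ 5, while C1 (-4x1 - 4x2 ≤ -7) is equivalent to 4x1 + 4x2 ≥ 7. Together they would need 7 ≤ 4x1 + 4x2 ≤ 5, which is impossible since 7 > 5. No point satisfies all constraints.

The feasible region is empty; the LP is infeasible.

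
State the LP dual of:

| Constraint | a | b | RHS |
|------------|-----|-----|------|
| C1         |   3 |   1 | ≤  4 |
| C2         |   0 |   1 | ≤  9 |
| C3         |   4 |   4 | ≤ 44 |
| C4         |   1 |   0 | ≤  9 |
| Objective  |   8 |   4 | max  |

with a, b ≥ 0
Minimize: z = 4y1 + 9y2 + 44y3 + 9y4

Subject to:
  C1: -3y1 - 4y3 - y4 ≤ -8
  C2: -y1 - y2 - 4y3 ≤ -4
  y1, y2, y3, y4 ≥ 0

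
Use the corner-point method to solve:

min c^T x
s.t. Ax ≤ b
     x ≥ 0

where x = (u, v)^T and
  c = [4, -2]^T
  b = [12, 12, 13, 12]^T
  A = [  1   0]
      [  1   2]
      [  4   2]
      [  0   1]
Each vertex is the intersection of two constraint boundaries that also satisfies all remaining constraints:
  u = 0 and v = 0 → (0, 0)
  4u + 2v = 13 and v = 0 → (3.25, 0)
  u + 2v = 12 and 4u + 2v = 13 → (0.3333, 5.833)
  u + 2v = 12 and u = 0 → (0, 6)

Evaluating z = 4u - 2v at each vertex:
  (0, 0): z = 0
  (3.25, 0): z = 13
  (0.3333, 5.833): z = -10.33
  (0, 6): z = -12

The minimum is at (0, 6) with z = -12.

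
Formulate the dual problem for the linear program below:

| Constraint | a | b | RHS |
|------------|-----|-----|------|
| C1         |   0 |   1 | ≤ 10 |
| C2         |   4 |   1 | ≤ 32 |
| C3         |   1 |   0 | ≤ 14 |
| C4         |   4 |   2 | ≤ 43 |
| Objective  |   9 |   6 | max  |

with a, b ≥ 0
Minimize: z = 10y1 + 32y2 + 14y3 + 43y4

Subject to:
  C1: -4y2 - y3 - 4y4 ≤ -9
  C2: -y1 - y2 - 2y4 ≤ -6
  y1, y2, y3, y4 ≥ 0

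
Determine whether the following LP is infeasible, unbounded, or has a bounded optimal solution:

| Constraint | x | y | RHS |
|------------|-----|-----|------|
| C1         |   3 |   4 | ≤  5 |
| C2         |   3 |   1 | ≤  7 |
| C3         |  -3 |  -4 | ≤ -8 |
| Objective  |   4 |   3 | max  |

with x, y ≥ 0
C1 requires 3x + 4y ≤ 5, while C3 (-3x - 4y ≤ -8) is equivalent to 3x + 4y ≥ 8. Together they would need 8 ≤ 3x + 4y ≤ 5, which is impossible since 8 > 5. No point satisfies all constraints.

Infeasible: no point satisfies all constraints simultaneously.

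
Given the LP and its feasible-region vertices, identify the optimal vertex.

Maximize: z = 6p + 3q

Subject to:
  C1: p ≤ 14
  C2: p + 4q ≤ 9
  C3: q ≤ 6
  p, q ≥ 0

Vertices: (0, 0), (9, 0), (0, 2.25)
Evaluating z = 6p + 3q at each vertex:
  (0, 0): z = 0
  (9, 0): z = 54
  (0, 2.25): z = 6.75

The largest value is z = 54, attained at (9, 0).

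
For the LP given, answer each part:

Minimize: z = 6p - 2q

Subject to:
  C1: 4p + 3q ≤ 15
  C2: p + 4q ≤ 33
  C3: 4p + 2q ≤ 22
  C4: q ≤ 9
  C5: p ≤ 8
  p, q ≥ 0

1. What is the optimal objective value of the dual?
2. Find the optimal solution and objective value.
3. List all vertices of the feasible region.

1. -10 (by strong duality, equal to the primal optimum)
2. p = 0, q = 5, z = -10
3. (0, 0), (3.75, 0), (0, 5)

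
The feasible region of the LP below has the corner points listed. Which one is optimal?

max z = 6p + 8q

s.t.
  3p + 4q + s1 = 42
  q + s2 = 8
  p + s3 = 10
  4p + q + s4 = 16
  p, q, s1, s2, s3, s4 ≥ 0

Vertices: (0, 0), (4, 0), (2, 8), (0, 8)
Evaluating z = 6p + 8q at each vertex:
  (0, 0): z = 0
  (4, 0): z = 24
  (2, 8): z = 76
  (0, 8): z = 64

The largest value is z = 76, attained at (2, 8).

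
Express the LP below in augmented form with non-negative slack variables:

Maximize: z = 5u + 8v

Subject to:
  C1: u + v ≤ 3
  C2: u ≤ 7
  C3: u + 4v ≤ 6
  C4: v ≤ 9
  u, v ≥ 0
max z = 5u + 8v

s.t.
  u + v + s1 = 3
  u + s2 = 7
  u + 4v + s3 = 6
  v + s4 = 9
  u, v, s1, s2, s3, s4 ≥ 0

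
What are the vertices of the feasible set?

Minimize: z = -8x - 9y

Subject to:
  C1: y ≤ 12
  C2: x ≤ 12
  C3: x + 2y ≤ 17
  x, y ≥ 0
Each vertex is the intersection of two constraint boundaries that also satisfies all remaining constraints:
  x = 0 and y = 0 → (0, 0)
  x = 12 and y = 0 → (12, 0)
  x = 12 and x + 2y = 17 → (12, 2.5)
  x + 2y = 17 and x = 0 → (0, 8.5)

Vertices: (0, 0), (12, 0), (12, 2.5), (0, 8.5)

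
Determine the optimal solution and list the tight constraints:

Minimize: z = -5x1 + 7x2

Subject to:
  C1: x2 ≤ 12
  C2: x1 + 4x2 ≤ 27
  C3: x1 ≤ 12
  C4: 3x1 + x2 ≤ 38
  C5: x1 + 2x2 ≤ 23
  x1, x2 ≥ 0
Optimal: x1 = 12, x2 = 0
Binding: C3, x2 ≥ 0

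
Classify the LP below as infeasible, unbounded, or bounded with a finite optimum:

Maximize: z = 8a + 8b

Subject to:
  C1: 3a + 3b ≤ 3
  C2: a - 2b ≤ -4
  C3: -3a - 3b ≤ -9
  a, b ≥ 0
C1 requires 3a + 3b ≤ 3, while C3 (-3a - 3b ≤ -9) is equivalent to 3a + 3b ≥ 9. Together they would need 9 ≤ 3a + 3b ≤ 3, which is impossible since 9 > 3. No point satisfies all constraints.

Infeasible: no point satisfies all constraints simultaneously.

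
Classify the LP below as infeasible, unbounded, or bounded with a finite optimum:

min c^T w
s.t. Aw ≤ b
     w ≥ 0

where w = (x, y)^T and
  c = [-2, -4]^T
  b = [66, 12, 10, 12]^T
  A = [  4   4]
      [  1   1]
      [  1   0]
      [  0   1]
The point (0, 12) satisfies every constraint, so the LP is feasible; the constraints give x ≤ 10 and y ≤ 12, which with x, y ≥ 0 keep the feasible region inside a bounded box. A feasible, bounded LP attains a finite optimum at a vertex.

Feasible with finite optimum z* = -48 at (0, 12).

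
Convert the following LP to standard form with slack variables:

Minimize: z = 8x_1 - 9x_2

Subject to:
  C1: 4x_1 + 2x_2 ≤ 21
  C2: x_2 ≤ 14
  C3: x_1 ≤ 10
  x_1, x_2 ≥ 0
min z = 8x_1 - 9x_2

s.t.
  4x_1 + 2x_2 + s1 = 21
  x_2 + s2 = 14
  x_1 + s3 = 10
  x_1, x_2, s1, s2, s3 ≥ 0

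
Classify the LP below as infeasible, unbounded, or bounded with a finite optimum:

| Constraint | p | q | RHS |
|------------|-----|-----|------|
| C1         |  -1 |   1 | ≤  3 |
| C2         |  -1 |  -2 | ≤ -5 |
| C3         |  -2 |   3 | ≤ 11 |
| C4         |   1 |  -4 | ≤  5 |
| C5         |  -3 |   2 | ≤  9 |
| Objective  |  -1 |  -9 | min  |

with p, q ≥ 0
Feasible point: (0, 3) satisfies every constraint, so the LP is feasible.
Direction d = (3, 2): for each constraint row a, a·d ≤ 0 —
  (-1)(3) + (1)(2) = -1 ≤ 0
  (-1)(3) + (-2)(2) = -7 ≤ 0
  (-2)(3) + (3)(2) = 0 ≤ 0
  (1)(3) + (-4)(2) = -5 ≤ 0
  (-3)(3) + (2)(2) = -5 ≤ 0
and d ≥ 0, so (0, 3) + t·d stays feasible for every t ≥ 0. Along this ray z = -p - 9q changes by -21 per unit t, so z → −∞.

The LP is unbounded; z can be made arbitrarily small.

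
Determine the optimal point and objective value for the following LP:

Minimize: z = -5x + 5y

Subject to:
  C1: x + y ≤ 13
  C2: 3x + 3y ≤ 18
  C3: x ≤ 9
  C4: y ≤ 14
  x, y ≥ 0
x = 6, y = 0, z = -30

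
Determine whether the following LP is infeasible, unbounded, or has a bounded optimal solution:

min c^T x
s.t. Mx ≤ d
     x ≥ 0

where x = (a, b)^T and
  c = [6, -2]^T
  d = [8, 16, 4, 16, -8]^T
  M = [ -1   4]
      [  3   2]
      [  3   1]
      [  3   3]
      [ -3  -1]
One constraint requires 3a + b ≤ 4, while the constraint -3a - b ≤ -8 is equivalent to 3a + b ≥ 8. Together they would need 8 ≤ 3a + b ≤ 4, which is impossible since 8 > 4. No point satisfies all constraints.

Infeasible: no point satisfies all constraints simultaneously.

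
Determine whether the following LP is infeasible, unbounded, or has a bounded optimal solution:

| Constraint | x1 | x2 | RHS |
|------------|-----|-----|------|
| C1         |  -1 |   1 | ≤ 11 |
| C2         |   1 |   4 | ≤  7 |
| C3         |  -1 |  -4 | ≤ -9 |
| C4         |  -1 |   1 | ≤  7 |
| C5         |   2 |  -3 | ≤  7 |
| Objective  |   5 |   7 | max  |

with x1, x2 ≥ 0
C2 requires x1 + 4x2 ≤ 7, while C3 (-x1 - 4x2 ≤ -9) is equivalent to x1 + 4x2 ≥ 9. Together they would need 9 ≤ x1 + 4x2 ≤ 7, which is impossible since 9 > 7. No point satisfies all constraints.

The feasible region is empty; the LP is infeasible.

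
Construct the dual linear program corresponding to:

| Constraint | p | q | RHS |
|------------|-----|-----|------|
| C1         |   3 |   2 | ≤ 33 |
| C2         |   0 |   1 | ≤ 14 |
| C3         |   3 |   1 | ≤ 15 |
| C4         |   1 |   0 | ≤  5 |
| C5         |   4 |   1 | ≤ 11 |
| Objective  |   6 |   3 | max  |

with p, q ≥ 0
Minimize: z = 33y1 + 14y2 + 15y3 + 5y4 + 11y5

Subject to:
  C1: -3y1 - 3y3 - y4 - 4y5 ≤ -6
  C2: -2y1 - y2 - y3 - y5 ≤ -3
  y1, y2, y3, y4, y5 ≥ 0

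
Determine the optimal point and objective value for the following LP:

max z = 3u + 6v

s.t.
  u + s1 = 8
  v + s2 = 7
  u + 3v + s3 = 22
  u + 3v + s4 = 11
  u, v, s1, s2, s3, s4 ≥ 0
Each vertex is the intersection of two constraint boundaries that also satisfies all remaining constraints:
  u = 0 and v = 0 → (0, 0)
  u = 8 and v = 0 → (8, 0)
  u = 8 and u + 3v = 11 → (8, 1)
  u + 3v = 11 and u = 0 → (0, 3.667)

Evaluating z = 3u + 6v at each vertex:
  (0, 0): z = 0
  (8, 0): z = 24
  (8, 1): z = 30
  (0, 3.667): z = 22

The maximum is at (8, 1) with z = 30.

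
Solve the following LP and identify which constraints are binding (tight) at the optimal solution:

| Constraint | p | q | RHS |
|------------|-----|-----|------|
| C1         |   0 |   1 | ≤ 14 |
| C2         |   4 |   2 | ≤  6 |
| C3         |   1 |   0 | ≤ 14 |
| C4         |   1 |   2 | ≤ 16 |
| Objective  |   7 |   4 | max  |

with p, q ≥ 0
Optimal: p = 0, q = 3
Binding: C2, p ≥ 0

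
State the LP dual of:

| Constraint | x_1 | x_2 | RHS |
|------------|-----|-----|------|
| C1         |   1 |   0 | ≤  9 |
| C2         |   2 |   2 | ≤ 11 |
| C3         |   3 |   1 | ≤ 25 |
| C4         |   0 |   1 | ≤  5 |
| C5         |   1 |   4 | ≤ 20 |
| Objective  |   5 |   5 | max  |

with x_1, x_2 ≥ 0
Minimize: z = 9y1 + 11y2 + 25y3 + 5y4 + 20y5

Subject to:
  C1: -y1 - 2y2 - 3y3 - y5 ≤ -5
  C2: -2y2 - y3 - y4 - 4y5 ≤ -5
  y1, y2, y3, y4, y5 ≥ 0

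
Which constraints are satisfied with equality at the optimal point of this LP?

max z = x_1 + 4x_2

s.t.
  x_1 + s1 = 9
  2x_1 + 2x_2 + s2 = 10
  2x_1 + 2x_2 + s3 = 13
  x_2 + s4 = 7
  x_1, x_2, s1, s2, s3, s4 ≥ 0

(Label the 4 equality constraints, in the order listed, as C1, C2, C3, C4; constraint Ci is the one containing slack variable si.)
Optimal: x_1 = 0, x_2 = 5
Binding: C2, x_1 ≥ 0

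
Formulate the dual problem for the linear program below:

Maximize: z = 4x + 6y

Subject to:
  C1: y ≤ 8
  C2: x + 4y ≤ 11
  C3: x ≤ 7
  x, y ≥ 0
Minimize: z = 8y1 + 11y2 + 7y3

Subject to:
  C1: -y2 - y3 ≤ -4
  C2: -y1 - 4y2 ≤ -6
  y1, y2, y3 ≥ 0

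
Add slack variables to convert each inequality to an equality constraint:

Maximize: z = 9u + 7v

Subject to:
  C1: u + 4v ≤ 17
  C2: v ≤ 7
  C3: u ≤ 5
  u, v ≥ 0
max z = 9u + 7v

s.t.
  u + 4v + s1 = 17
  v + s2 = 7
  u + s3 = 5
  u, v, s1, s2, s3 ≥ 0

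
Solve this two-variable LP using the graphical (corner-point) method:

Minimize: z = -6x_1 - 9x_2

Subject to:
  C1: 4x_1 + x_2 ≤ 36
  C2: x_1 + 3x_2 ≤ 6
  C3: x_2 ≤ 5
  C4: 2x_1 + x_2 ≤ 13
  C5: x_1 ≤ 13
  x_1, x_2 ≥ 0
Each vertex is the intersection of two constraint boundaries that also satisfies all remaining constraints:
  x_1 = 0 and x_2 = 0 → (0, 0)
  x_1 + 3x_2 = 6 and x_2 = 0 → (6, 0)
  x_1 + 3x_2 = 6 and x_1 = 0 → (0, 2)

Evaluating z = -6x_1 - 9x_2 at each vertex:
  (0, 0): z = 0
  (6, 0): z = -36
  (0, 2): z = -18

The minimum is at (6, 0) with z = -36.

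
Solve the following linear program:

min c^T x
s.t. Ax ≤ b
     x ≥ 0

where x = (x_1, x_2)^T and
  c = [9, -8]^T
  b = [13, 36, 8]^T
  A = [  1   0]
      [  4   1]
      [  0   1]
x_1 = 0, x_2 = 8, z = -64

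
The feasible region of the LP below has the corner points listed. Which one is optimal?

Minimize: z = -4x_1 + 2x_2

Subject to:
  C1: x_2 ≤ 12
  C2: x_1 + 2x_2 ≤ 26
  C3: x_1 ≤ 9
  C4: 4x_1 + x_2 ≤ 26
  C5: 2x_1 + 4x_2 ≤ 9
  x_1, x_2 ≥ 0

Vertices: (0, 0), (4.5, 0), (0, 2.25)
Evaluating z = -4x_1 + 2x_2 at each vertex:
  (0, 0): z = 0
  (4.5, 0): z = -18
  (0, 2.25): z = 4.5

The smallest value is z = -18, attained at (4.5, 0).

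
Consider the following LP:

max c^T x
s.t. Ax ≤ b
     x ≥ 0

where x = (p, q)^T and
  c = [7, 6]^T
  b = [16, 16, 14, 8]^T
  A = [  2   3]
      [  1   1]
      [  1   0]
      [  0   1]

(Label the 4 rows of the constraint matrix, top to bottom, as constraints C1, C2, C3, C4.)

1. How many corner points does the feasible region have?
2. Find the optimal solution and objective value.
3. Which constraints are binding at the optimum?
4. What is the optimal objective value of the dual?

1. 3
2. p = 8, q = 0, z = 56
3. C1, q ≥ 0
4. 56 (by strong duality, equal to the primal optimum)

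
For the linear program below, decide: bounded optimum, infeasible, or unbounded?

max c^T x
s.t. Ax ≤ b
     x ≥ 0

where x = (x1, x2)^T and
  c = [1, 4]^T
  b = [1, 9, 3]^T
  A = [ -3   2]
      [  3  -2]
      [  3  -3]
Feasible point: (0, 0) satisfies every constraint, so the LP is feasible.
Direction d = (2, 3): for each constraint row a, a·d ≤ 0 —
  (-3)(2) + (2)(3) = 0 ≤ 0
  (3)(2) + (-2)(3) = 0 ≤ 0
  (3)(2) + (-3)(3) = -3 ≤ 0
and d ≥ 0, so (0, 0) + t·d stays feasible for every t ≥ 0. Along this ray z = x1 + 4x2 changes by 14 per unit t, so z → +∞.

Unbounded — the objective can increase without bound over the feasible region.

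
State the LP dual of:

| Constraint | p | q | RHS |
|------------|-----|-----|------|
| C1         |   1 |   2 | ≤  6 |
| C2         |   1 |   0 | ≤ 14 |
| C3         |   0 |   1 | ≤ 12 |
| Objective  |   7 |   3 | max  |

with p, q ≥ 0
Minimize: z = 6y1 + 14y2 + 12y3

Subject to:
  C1: -y1 - y2 ≤ -7
  C2: -2y1 - y3 ≤ -3
  y1, y2, y3 ≥ 0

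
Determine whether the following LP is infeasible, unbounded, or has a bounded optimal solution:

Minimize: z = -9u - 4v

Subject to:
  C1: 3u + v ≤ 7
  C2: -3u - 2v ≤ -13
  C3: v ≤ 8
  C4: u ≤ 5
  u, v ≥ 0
The point (0, 7) satisfies every constraint, so the LP is feasible; the constraints give u ≤ 5 and v ≤ 8, which with u, v ≥ 0 keep the feasible region inside a bounded box. A feasible, bounded LP attains a finite optimum at a vertex.

Evaluating z = -9u - 4v at each vertex:
  (0.3333, 6): z = -27
  (0, 7): z = -28
  (0, 6.5): z = -26

Feasible with finite optimum z* = -28 at (0, 7).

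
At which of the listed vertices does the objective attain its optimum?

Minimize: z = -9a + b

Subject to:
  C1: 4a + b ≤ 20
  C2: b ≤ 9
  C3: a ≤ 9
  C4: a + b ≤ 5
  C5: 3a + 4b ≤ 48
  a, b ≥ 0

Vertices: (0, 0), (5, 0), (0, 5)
(5, 0) with z = -45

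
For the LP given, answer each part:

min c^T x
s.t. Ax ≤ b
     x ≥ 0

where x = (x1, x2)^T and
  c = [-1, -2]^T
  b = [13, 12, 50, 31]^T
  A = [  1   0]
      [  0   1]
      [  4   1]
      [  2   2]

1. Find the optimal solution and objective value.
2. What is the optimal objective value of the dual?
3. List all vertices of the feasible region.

1. x1 = 3.5, x2 = 12, z = -27.5
2. -27.5 (by strong duality, equal to the primal optimum)
3. (0, 0), (12.5, 0), (11.5, 4), (3.5, 12), (0, 12)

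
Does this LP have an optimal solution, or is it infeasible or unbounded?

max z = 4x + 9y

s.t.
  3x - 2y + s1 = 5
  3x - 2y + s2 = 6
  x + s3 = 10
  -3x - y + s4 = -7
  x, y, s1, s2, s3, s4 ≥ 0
Feasible point: (2, 1) satisfies every constraint, so the LP is feasible.
Direction d = (0, 1): for each constraint row a, a·d ≤ 0 —
  (3)(0) + (-2)(1) = -2 ≤ 0
  (3)(0) + (-2)(1) = -2 ≤ 0
  (1)(0) + (0)(1) = 0 ≤ 0
  (-3)(0) + (-1)(1) = -1 ≤ 0
and d ≥ 0, so (2, 1) + t·d stays feasible for every t ≥ 0. Along this ray z = 4x + 9y changes by 9 per unit t, so z → +∞.

Unbounded — the objective can increase without bound over the feasible region.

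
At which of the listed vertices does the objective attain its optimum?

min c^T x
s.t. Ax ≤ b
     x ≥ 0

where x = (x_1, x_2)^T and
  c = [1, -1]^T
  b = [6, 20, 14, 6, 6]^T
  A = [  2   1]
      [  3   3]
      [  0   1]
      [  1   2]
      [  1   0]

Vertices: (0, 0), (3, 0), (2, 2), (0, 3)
(0, 3) with z = -3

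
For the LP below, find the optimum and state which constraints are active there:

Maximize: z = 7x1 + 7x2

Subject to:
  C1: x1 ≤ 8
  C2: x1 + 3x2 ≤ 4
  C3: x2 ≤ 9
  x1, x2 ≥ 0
Optimal: x1 = 4, x2 = 0
Slack at optimum:
  C1: slack = 4
  C2: slack = 0 (binding)
  C3: slack = 9
  x1 ≥ 0: x1 = 4
  x2 ≥ 0: x2 = 0 (binding)
Binding constraints: C2, x2 ≥ 0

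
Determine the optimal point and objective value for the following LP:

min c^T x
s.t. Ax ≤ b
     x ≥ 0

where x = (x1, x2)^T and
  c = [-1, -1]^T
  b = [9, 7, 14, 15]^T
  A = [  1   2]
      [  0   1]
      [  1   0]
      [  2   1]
Each vertex is the intersection of two constraint boundaries that also satisfies all remaining constraints:
  x1 = 0 and x2 = 0 → (0, 0)
  2x1 + x2 = 15 and x2 = 0 → (7.5, 0)
  x1 + 2x2 = 9 and 2x1 + x2 = 15 → (7, 1)
  x1 + 2x2 = 9 and x1 = 0 → (0, 4.5)

Evaluating z = -x1 - x2 at each vertex:
  (0, 0): z = 0
  (7.5, 0): z = -7.5
  (7, 1): z = -8
  (0, 4.5): z = -4.5

The minimum is at (7, 1) with z = -8.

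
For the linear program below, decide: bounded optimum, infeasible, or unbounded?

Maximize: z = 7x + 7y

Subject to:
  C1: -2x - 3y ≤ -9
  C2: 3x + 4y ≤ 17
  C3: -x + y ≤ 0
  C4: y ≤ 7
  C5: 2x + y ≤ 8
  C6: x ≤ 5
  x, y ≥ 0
The point (3, 2) satisfies every constraint, so the LP is feasible; the constraints give x ≤ 5 and y ≤ 7, which with x, y ≥ 0 keep the feasible region inside a bounded box. A feasible, bounded LP attains a finite optimum at a vertex.

The LP has an optimal solution: (3, 2) with z = 35.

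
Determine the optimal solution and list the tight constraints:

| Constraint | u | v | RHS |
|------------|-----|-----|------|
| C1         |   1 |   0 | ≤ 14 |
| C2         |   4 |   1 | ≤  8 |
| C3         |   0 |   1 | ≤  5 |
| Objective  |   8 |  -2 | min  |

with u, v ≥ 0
Optimal: u = 0, v = 5
Slack at optimum:
  C1: slack = 14
  C2: slack = 3
  C3: slack = 0 (binding)
  u ≥ 0: u = 0 (binding)
  v ≥ 0: v = 5
Binding constraints: C3, u ≥ 0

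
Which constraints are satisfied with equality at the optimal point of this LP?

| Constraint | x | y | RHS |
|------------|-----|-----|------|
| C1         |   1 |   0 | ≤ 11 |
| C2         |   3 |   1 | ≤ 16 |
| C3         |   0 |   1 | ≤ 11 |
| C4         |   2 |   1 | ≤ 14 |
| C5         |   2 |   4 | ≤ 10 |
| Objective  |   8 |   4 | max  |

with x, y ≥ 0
Optimal: x = 5, y = 0
Slack at optimum:
  C1: slack = 6
  C2: slack = 1
  C3: slack = 11
  C4: slack = 4
  C5: slack = 0 (binding)
  x ≥ 0: x = 5
  y ≥ 0: y = 0 (binding)
Binding constraints: C5, y ≥ 0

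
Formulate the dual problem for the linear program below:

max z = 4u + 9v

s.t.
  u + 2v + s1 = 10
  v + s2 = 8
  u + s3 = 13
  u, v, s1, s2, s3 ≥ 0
Minimize: z = 10y1 + 8y2 + 13y3

Subject to:
  C1: -y1 - y3 ≤ -4
  C2: -2y1 - y2 ≤ -9
  y1, y2, y3 ≥ 0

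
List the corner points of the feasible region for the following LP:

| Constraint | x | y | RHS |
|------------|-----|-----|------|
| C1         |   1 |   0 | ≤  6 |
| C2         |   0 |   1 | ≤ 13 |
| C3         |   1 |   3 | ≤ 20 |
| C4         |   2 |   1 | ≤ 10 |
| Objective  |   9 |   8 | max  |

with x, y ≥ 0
Each vertex is the intersection of two constraint boundaries that also satisfies all remaining constraints:
  x = 0 and y = 0 → (0, 0)
  2x + y = 10 and y = 0 → (5, 0)
  x + 3y = 20 and 2x + y = 10 → (2, 6)
  x + 3y = 20 and x = 0 → (0, 6.667)

Vertices: (0, 0), (5, 0), (2, 6), (0, 6.667)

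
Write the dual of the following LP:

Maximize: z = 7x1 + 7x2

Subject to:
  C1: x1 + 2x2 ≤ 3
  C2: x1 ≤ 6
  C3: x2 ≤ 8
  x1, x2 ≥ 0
Minimize: z = 3y1 + 6y2 + 8y3

Subject to:
  C1: -y1 - y2 ≤ -7
  C2: -2y1 - y3 ≤ -7
  y1, y2, y3 ≥ 0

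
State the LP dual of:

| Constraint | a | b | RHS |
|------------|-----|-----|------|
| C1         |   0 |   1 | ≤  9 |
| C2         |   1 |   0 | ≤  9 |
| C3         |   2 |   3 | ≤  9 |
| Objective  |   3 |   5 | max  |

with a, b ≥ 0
Minimize: z = 9y1 + 9y2 + 9y3

Subject to:
  C1: -y2 - 2y3 ≤ -3
  C2: -y1 - 3y3 ≤ -5
  y1, y2, y3 ≥ 0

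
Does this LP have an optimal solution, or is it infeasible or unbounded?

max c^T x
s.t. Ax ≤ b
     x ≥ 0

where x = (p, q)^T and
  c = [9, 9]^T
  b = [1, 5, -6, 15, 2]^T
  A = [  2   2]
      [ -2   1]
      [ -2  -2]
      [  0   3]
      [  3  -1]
One constraint requires 2p + 2q ≤ 1, while the constraint -2p - 2q ≤ -6 is equivalent to 2p + 2q ≥ 6. Together they would need 6 ≤ 2p + 2q ≤ 1, which is impossible since 6 > 1. No point satisfies all constraints.

Infeasible — the constraint set is empty.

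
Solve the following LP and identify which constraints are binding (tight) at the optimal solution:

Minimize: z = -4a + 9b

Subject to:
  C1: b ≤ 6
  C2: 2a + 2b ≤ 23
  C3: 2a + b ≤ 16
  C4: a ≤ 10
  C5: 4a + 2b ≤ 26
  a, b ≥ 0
Optimal: a = 6.5, b = 0
Slack at optimum:
  C1: slack = 6
  C2: slack = 10
  C3: slack = 3
  C4: slack = 3.5
  C5: slack = 0 (binding)
  a ≥ 0: a = 6.5
  b ≥ 0: b = 0 (binding)
Binding constraints: C5, b ≥ 0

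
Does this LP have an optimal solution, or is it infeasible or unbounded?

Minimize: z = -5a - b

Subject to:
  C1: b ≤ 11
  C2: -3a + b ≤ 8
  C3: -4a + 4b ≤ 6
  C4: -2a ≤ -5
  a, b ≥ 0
Feasible point: (3, 0) satisfies every constraint, so the LP is feasible.
Direction d = (1, 0): for each constraint row a, a·d ≤ 0 —
  (0)(1) + (1)(0) = 0 ≤ 0
  (-3)(1) + (1)(0) = -3 ≤ 0
  (-4)(1) + (4)(0) = -4 ≤ 0
  (-2)(1) + (0)(0) = -2 ≤ 0
and d ≥ 0, so (3, 0) + t·d stays feasible for every t ≥ 0. Along this ray z = -5a - b changes by -5 per unit t, so z → −∞.

The LP is unbounded; z can be made arbitrarily small.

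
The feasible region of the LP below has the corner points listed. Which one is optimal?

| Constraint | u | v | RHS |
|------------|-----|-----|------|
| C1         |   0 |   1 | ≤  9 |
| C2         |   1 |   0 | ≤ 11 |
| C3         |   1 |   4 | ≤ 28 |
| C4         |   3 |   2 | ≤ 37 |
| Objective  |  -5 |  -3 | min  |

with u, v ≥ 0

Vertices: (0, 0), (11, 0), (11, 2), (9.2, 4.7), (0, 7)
(11, 2) with z = -61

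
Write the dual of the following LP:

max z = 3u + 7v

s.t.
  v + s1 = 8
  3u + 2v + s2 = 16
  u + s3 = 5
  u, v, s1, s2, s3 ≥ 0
Minimize: z = 8y1 + 16y2 + 5y3

Subject to:
  C1: -3y2 - y3 ≤ -3
  C2: -y1 - 2y2 ≤ -7
  y1, y2, y3 ≥ 0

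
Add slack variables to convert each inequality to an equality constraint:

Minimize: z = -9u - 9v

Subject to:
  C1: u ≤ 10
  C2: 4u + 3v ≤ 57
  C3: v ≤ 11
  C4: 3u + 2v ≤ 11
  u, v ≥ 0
min z = -9u - 9v

s.t.
  u + s1 = 10
  4u + 3v + s2 = 57
  v + s3 = 11
  3u + 2v + s4 = 11
  u, v, s1, s2, s3, s4 ≥ 0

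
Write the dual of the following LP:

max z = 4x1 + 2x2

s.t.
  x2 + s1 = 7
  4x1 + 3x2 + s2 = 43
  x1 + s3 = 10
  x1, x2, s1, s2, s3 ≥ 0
Minimize: z = 7y1 + 43y2 + 10y3

Subject to:
  C1: -4y2 - y3 ≤ -4
  C2: -y1 - 3y2 ≤ -2
  y1, y2, y3 ≥ 0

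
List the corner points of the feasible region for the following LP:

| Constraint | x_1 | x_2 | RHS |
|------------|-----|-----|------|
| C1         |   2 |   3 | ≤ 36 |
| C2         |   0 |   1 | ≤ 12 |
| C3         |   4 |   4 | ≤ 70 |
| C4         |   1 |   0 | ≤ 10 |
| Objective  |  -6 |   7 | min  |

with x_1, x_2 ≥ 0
Each vertex is the intersection of two constraint boundaries that also satisfies all remaining constraints:
  x_1 = 0 and x_2 = 0 → (0, 0)
  x_1 = 10 and x_2 = 0 → (10, 0)
  2x_1 + 3x_2 = 36 and x_1 = 10 → (10, 5.333)
  2x_1 + 3x_2 = 36 and x_2 = 12 → (0, 12)

Vertices: (0, 0), (10, 0), (10, 5.333), (0, 12)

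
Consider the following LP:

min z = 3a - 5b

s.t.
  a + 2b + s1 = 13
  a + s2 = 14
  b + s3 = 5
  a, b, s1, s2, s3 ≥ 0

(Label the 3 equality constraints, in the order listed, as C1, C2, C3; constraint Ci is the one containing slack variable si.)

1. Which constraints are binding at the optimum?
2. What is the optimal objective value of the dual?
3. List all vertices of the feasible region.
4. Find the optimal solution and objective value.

1. C3, a ≥ 0
2. -25 (by strong duality, equal to the primal optimum)
3. (0, 0), (13, 0), (3, 5), (0, 5)
4. a = 0, b = 5, z = -25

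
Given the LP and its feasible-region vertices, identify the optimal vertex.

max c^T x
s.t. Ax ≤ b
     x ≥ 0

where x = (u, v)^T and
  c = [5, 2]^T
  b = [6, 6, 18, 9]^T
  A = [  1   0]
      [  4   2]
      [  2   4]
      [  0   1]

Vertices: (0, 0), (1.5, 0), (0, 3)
Evaluating z = 5u + 2v at each vertex:
  (0, 0): z = 0
  (1.5, 0): z = 7.5
  (0, 3): z = 6

The largest value is z = 7.5, attained at (1.5, 0).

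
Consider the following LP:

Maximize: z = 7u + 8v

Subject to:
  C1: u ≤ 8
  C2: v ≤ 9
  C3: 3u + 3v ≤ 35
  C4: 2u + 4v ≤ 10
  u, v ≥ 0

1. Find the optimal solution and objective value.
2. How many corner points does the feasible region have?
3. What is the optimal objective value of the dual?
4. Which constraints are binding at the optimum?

1. u = 5, v = 0, z = 35
2. 3
3. 35 (by strong duality, equal to the primal optimum)
4. C4, v ≥ 0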